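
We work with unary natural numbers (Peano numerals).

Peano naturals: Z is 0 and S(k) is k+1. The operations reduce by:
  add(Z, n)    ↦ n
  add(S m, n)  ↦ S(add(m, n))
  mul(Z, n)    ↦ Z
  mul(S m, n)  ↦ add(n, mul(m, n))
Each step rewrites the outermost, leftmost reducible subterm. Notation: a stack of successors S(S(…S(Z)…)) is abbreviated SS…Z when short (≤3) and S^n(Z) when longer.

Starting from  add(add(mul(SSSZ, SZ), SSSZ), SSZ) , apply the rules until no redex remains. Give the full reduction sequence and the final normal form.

  start: add(add(mul(SSSZ, SZ), SSSZ), SSZ)
  →1  add(add(add(SZ, mul(SSZ, SZ)), SSSZ), SSZ)
  →2  add(add(S(add(Z, mul(SSZ, SZ))), SSSZ), SSZ)
  →3  add(S(add(add(Z, mul(SSZ, SZ)), SSSZ)), SSZ)
  →4  S(add(add(add(Z, mul(SSZ, SZ)), SSSZ), SSZ))
  →5  S(add(add(mul(SSZ, SZ), SSSZ), SSZ))
  →6  S(add(add(add(SZ, mul(SZ, SZ)), SSSZ), SSZ))
  →7  S(add(add(S(add(Z, mul(SZ, SZ))), SSSZ), SSZ))
  →8  S(add(S(add(add(Z, mul(SZ, SZ)), SSSZ)), SSZ))
  →9  S(S(add(add(add(Z, mul(SZ, SZ)), SSSZ), SSZ)))
  →10  S(S(add(add(mul(SZ, SZ), SSSZ), SSZ)))
  →11  S(S(add(add(add(SZ, mul(Z, SZ)), SSSZ), SSZ)))
  →12  S(S(add(add(S(add(Z, mul(Z, SZ))), SSSZ), SSZ)))
  →13  S(S(add(S(add(add(Z, mul(Z, SZ)), SSSZ)), SSZ)))
  →14  S(S(S(add(add(add(Z, mul(Z, SZ)), SSSZ), SSZ))))
  →15  S(S(S(add(add(mul(Z, SZ), SSSZ), SSZ))))
  →16  S(S(S(add(add(Z, SSSZ), SSZ))))
  →17  S(S(S(add(SSSZ, SSZ))))
  →18  S(S(S(S(add(SSZ, SSZ)))))
  →19  S(S(S(S(S(add(SZ, SSZ))))))
  →20  S(S(S(S(S(S(add(Z, SSZ)))))))
  →21  S^8(Z)

Answer: normal form = S^8(Z)  (in 21 steps)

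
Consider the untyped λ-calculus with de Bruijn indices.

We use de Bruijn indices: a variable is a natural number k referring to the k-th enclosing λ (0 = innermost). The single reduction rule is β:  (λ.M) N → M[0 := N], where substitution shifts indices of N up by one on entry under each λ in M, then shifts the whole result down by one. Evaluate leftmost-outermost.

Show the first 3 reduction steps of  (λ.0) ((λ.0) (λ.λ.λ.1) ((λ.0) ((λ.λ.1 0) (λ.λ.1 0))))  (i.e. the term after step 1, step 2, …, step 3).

Answer: after 3 steps: λ.λ.1

Working:
  start: (λ.0) ((λ.0) (λ.λ.λ.1) ((λ.0) ((λ.λ.1 0) (λ.λ.1 0))))
  [1] (λ.0) (λ.λ.λ.1) ((λ.0) ((λ.λ.1 0) (λ.λ.1 0)))
  [2] (λ.λ.λ.1) ((λ.0) ((λ.λ.1 0) (λ.λ.1 0)))
  [3] λ.λ.1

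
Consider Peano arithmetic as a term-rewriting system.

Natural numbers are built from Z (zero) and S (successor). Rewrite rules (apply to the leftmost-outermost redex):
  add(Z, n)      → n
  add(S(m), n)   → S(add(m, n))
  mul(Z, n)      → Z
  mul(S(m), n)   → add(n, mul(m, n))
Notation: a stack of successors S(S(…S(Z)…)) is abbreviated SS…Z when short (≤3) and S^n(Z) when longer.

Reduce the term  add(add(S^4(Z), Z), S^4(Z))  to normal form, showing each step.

Answer: normal form = S^8(Z)  (in 10 steps)

Working:
  start: add(add(S^4(Z), Z), S^4(Z))
  →1  add(S(add(SSSZ, Z)), S^4(Z))
  →2  S(add(add(SSSZ, Z), S^4(Z)))
  →3  S(add(S(add(SSZ, Z)), S^4(Z)))
  →4  S(S(add(add(SSZ, Z), S^4(Z))))
  →5  S(S(add(S(add(SZ, Z)), S^4(Z))))
  →6  S(S(S(add(add(SZ, Z), S^4(Z)))))
  →7  S(S(S(add(S(add(Z, Z)), S^4(Z)))))
  →8  S(S(S(S(add(add(Z, Z), S^4(Z))))))
  →9  S(S(S(S(add(Z, S^4(Z))))))
  →10  S^8(Z)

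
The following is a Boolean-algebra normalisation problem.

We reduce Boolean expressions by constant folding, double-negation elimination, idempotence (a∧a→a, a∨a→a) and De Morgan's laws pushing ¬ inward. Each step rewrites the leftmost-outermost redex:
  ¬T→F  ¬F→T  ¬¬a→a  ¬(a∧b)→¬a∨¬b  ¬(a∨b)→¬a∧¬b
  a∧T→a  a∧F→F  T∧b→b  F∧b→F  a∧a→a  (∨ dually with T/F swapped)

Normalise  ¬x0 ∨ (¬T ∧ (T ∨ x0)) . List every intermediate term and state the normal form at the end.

  start: ¬x0 ∨ (¬T ∧ (T ∨ x0))
  →1  ¬x0 ∨ (F ∧ (T ∨ x0))
  →2  ¬x0 ∨ F
  →3  ¬x0

Answer: normal form = ¬x0  (in 3 steps)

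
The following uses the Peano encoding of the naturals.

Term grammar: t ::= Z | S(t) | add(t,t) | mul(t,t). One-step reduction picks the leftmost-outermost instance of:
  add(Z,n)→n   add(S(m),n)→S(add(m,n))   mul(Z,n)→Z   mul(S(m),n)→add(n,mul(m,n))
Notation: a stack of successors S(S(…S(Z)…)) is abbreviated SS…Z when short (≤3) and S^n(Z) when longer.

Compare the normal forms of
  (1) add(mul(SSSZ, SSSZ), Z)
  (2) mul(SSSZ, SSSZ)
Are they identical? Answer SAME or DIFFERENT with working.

Term A:
  start: add(mul(SSSZ, SSSZ), Z)
  [1] add(add(SSSZ, mul(SSZ, SSSZ)), Z)
  [2] add(S(add(SSZ, mul(SSZ, SSSZ))), Z)
  [3] S(add(add(SSZ, mul(SSZ, SSSZ)), Z))
  [4] S(add(S(add(SZ, mul(SSZ, SSSZ))), Z))
  [5] S(S(add(add(SZ, mul(SSZ, SSSZ)), Z)))
  [6] S(S(add(S(add(Z, mul(SSZ, SSSZ))), Z)))
  [7] S(S(S(add(add(Z, mul(SSZ, SSSZ)), Z))))
  [8] S(S(S(add(mul(SSZ, SSSZ), Z))))
  [9] S(S(S(add(add(SSSZ, mul(SZ, SSSZ)), Z))))
  [10] S(S(S(add(S(add(SSZ, mul(SZ, SSSZ))), Z))))
  [11] S(S(S(S(add(add(SSZ, mul(SZ, SSSZ)), Z)))))
  [12] S(S(S(S(add(S(add(SZ, mul(SZ, SSSZ))), Z)))))
  [13] S(S(S(S(S(add(add(SZ, mul(SZ, SSSZ)), Z))))))
  [14] S(S(S(S(S(add(S(add(Z, mul(SZ, SSSZ))), Z))))))
  [15] S(S(S(S(S(S(add(add(Z, mul(SZ, SSSZ)), Z)))))))
  [16] S(S(S(S(S(S(add(mul(SZ, SSSZ), Z)))))))
  [17] S(S(S(S(S(S(add(add(SSSZ, mul(Z, SSSZ)), Z)))))))
  [18] S(S(S(S(S(S(add(S(add(SSZ, mul(Z, SSSZ))), Z)))))))
  [19] S(S(S(S(S(S(S(add(add(SSZ, mul(Z, SSSZ)), Z))))))))
  [20] S(S(S(S(S(S(S(add(S(add(SZ, mul(Z, SSSZ))), Z))))))))
  [21] S(S(S(S(S(S(S(S(add(add(SZ, mul(Z, SSSZ)), Z)))))))))
  [22] S(S(S(S(S(S(S(S(add(S(add(Z, mul(Z, SSSZ))), Z)))))))))
  [23] S(S(S(S(S(S(S(S(S(add(add(Z, mul(Z, SSSZ)), Z))))))))))
  [24] S(S(S(S(S(S(S(S(S(add(mul(Z, SSSZ), Z))))))))))
  [25] S(S(S(S(S(S(S(S(S(add(Z, Z))))))))))
  [26] S^9(Z)

Term B:
  start: mul(SSSZ, SSSZ)
  [1] add(SSSZ, mul(SSZ, SSSZ))
  [2] S(add(SSZ, mul(SSZ, SSSZ)))
  [3] S(S(add(SZ, mul(SSZ, SSSZ))))
  [4] S(S(S(add(Z, mul(SSZ, SSSZ)))))
  [5] S(S(S(mul(SSZ, SSSZ))))
  [6] S(S(S(add(SSSZ, mul(SZ, SSSZ)))))
  [7] S(S(S(S(add(SSZ, mul(SZ, SSSZ))))))
  [8] S(S(S(S(S(add(SZ, mul(SZ, SSSZ)))))))
  [9] S(S(S(S(S(S(add(Z, mul(SZ, SSSZ))))))))
  [10] S(S(S(S(S(S(mul(SZ, SSSZ)))))))
  [11] S(S(S(S(S(S(add(SSSZ, mul(Z, SSSZ))))))))
  [12] S(S(S(S(S(S(S(add(SSZ, mul(Z, SSSZ)))))))))
  [13] S(S(S(S(S(S(S(S(add(SZ, mul(Z, SSSZ))))))))))
  [14] S(S(S(S(S(S(S(S(S(add(Z, mul(Z, SSSZ)))))))))))
  [15] S(S(S(S(S(S(S(S(S(mul(Z, SSSZ))))))))))
  [16] S^9(Z)

Answer: SAME — A ⇓ S^9(Z), B ⇓ S^9(Z)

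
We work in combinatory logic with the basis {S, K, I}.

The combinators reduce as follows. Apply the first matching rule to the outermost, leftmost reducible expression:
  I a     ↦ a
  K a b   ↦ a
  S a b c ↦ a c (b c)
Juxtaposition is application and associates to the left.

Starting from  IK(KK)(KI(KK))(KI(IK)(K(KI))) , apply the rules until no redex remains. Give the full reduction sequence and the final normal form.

  start: IK(KK)(KI(KK))(KI(IK)(K(KI)))
  →1  K(KK)(KI(KK))(KI(IK)(K(KI)))
  →2  KK(KI(IK)(K(KI)))
  →3  K

Answer: normal form = K  (in 3 steps)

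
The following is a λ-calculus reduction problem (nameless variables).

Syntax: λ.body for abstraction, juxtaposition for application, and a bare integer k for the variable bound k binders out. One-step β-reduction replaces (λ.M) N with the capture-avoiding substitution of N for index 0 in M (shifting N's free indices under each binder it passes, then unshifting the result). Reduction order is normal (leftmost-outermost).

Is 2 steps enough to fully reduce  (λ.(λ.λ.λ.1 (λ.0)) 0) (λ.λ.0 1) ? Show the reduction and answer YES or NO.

Answer: YES — reaches normal form λ.λ.1 (λ.0) in 2 ≤ 2 steps

Derivation:
  start: (λ.(λ.λ.λ.1 (λ.0)) 0) (λ.λ.0 1)
  step 1: (λ.λ.λ.1 (λ.0)) (λ.λ.0 1)
  step 2: λ.λ.1 (λ.0)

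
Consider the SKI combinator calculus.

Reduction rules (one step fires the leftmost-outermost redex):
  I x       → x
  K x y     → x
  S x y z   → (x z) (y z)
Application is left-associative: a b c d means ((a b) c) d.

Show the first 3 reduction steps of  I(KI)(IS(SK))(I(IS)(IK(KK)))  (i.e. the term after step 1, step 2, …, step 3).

  start: I(KI)(IS(SK))(I(IS)(IK(KK)))
  step 1: KI(IS(SK))(I(IS)(IK(KK)))
  step 2: I(I(IS)(IK(KK)))
  step 3: I(IS)(IK(KK))

Answer: after 3 steps: I(IS)(IK(KK))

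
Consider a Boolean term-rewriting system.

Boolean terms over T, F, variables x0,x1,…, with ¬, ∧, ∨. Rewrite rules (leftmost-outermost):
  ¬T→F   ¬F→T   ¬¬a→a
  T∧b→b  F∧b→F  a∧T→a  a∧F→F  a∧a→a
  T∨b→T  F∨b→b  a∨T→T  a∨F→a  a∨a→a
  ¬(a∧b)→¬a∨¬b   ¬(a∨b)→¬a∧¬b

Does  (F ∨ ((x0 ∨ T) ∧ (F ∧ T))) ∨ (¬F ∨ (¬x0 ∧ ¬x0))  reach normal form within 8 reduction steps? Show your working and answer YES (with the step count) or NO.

Answer: YES — reaches normal form T in 7 ≤ 8 steps

Reduction:
  start: (F ∨ ((x0 ∨ T) ∧ (F ∧ T))) ∨ (¬F ∨ (¬x0 ∧ ¬x0))
  →1  ((x0 ∨ T) ∧ (F ∧ T)) ∨ (¬F ∨ (¬x0 ∧ ¬x0))
  →2  (T ∧ (F ∧ T)) ∨ (¬F ∨ (¬x0 ∧ ¬x0))
  →3  (F ∧ T) ∨ (¬F ∨ (¬x0 ∧ ¬x0))
  →4  F ∨ (¬F ∨ (¬x0 ∧ ¬x0))
  →5  ¬F ∨ (¬x0 ∧ ¬x0)
  →6  T ∨ (¬x0 ∧ ¬x0)
  →7  T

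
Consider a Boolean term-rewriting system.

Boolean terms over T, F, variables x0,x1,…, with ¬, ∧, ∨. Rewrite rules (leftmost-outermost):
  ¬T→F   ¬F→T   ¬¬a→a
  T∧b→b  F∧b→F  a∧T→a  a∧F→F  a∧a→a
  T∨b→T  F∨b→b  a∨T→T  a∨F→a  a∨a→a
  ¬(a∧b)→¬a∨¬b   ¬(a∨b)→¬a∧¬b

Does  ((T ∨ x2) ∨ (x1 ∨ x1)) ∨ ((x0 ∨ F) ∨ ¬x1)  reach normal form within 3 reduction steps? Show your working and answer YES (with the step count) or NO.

  start: ((T ∨ x2) ∨ (x1 ∨ x1)) ∨ ((x0 ∨ F) ∨ ¬x1)
  step 1: (T ∨ (x1 ∨ x1)) ∨ ((x0 ∨ F) ∨ ¬x1)
  step 2: T ∨ ((x0 ∨ F) ∨ ¬x1)
  step 3: T

Answer: YES — reaches normal form T in 3 ≤ 3 steps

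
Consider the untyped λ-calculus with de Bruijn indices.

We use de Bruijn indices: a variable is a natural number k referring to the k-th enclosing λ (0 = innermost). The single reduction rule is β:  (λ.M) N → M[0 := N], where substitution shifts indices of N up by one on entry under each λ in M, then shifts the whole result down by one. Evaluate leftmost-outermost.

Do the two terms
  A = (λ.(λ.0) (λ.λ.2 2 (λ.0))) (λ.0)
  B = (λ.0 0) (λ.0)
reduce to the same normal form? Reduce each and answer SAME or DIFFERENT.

Answer: DIFFERENT — A ⇓ λ.λ.λ.0, B ⇓ λ.0

Reduction:
Term A:
  start: (λ.(λ.0) (λ.λ.2 2 (λ.0))) (λ.0)
  [1] (λ.0) (λ.λ.(λ.0) (λ.0) (λ.0))
  [2] λ.λ.(λ.0) (λ.0) (λ.0)
  [3] λ.λ.(λ.0) (λ.0)
  [4] λ.λ.λ.0

Term B:
  start: (λ.0 0) (λ.0)
  [1] (λ.0) (λ.0)
  [2] λ.0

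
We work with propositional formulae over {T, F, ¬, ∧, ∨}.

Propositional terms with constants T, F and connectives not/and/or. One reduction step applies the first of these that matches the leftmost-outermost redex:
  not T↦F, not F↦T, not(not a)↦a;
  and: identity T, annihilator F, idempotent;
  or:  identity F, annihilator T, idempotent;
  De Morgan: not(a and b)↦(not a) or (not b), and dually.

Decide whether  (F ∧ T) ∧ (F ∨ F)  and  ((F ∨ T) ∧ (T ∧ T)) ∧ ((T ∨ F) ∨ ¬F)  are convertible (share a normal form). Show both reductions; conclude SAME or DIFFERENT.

Term A:
  start: (F ∧ T) ∧ (F ∨ F)
  step 1: F ∧ (F ∨ F)
  step 2: F

Term B:
  start: ((F ∨ T) ∧ (T ∧ T)) ∧ ((T ∨ F) ∨ ¬F)
  step 1: (T ∧ (T ∧ T)) ∧ ((T ∨ F) ∨ ¬F)
  step 2: (T ∧ T) ∧ ((T ∨ F) ∨ ¬F)
  step 3: T ∧ ((T ∨ F) ∨ ¬F)
  step 4: (T ∨ F) ∨ ¬F
  step 5: T ∨ ¬F
  step 6: T

Answer: DIFFERENT — A ⇓ F, B ⇓ T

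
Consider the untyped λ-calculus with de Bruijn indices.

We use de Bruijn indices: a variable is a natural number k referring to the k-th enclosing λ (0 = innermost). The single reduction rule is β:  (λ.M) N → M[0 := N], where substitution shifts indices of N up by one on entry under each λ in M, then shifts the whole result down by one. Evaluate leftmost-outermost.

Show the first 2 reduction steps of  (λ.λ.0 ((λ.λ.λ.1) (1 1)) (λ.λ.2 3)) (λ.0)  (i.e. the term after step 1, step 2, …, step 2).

Answer: after 2 steps: λ.0 (λ.λ.1) (λ.λ.2 (λ.0))

Derivation:
  start: (λ.λ.0 ((λ.λ.λ.1) (1 1)) (λ.λ.2 3)) (λ.0)
  step 1: λ.0 ((λ.λ.λ.1) ((λ.0) (λ.0))) (λ.λ.2 (λ.0))
  step 2: λ.0 (λ.λ.1) (λ.λ.2 (λ.0))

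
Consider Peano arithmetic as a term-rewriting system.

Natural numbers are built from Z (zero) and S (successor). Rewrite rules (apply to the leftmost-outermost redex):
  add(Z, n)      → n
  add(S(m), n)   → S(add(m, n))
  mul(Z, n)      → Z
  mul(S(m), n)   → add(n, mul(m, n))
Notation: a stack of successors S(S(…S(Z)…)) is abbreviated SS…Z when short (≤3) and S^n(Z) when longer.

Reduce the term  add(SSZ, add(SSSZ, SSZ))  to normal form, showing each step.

  start: add(SSZ, add(SSSZ, SSZ))
  →1  S(add(SZ, add(SSSZ, SSZ)))
  →2  S(S(add(Z, add(SSSZ, SSZ))))
  →3  S(S(add(SSSZ, SSZ)))
  →4  S(S(S(add(SSZ, SSZ))))
  →5  S(S(S(S(add(SZ, SSZ)))))
  →6  S(S(S(S(S(add(Z, SSZ))))))
  →7  S^7(Z)

Answer: normal form = S^7(Z)  (in 7 steps)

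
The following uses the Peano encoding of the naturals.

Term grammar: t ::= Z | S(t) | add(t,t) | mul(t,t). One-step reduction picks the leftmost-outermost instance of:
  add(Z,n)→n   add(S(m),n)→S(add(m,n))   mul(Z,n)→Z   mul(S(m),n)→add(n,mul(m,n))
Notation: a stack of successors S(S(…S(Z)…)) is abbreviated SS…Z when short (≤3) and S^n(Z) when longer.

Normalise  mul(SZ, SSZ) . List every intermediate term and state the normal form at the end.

Answer: normal form = SSZ  (in 5 steps)

Working:
  start: mul(SZ, SSZ)
  [1] add(SSZ, mul(Z, SSZ))
  [2] S(add(SZ, mul(Z, SSZ)))
  [3] S(S(add(Z, mul(Z, SSZ))))
  [4] S(S(mul(Z, SSZ)))
  [5] SSZ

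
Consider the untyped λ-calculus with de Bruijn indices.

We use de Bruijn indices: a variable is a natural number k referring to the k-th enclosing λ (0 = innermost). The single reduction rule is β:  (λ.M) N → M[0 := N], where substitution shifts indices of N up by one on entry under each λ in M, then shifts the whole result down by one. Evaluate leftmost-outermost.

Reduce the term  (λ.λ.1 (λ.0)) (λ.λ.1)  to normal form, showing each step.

Answer: normal form = λ.λ.λ.0  (in 2 steps)

Reduction:
  start: (λ.λ.1 (λ.0)) (λ.λ.1)
  [1] λ.(λ.λ.1) (λ.0)
  [2] λ.λ.λ.0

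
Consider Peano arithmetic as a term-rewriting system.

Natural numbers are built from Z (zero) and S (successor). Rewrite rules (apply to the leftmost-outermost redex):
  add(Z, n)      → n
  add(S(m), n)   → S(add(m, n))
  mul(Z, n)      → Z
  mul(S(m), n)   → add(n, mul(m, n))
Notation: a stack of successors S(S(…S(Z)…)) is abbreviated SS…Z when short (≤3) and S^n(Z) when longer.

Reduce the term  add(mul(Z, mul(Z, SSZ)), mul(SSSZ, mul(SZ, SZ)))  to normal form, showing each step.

  start: add(mul(Z, mul(Z, SSZ)), mul(SSSZ, mul(SZ, SZ)))
  [1] add(Z, mul(SSSZ, mul(SZ, SZ)))
  [2] mul(SSSZ, mul(SZ, SZ))
  [3] add(mul(SZ, SZ), mul(SSZ, mul(SZ, SZ)))
  [4] add(add(SZ, mul(Z, SZ)), mul(SSZ, mul(SZ, SZ)))
  [5] add(S(add(Z, mul(Z, SZ))), mul(SSZ, mul(SZ, SZ)))
  [6] S(add(add(Z, mul(Z, SZ)), mul(SSZ, mul(SZ, SZ))))
  [7] S(add(mul(Z, SZ), mul(SSZ, mul(SZ, SZ))))
  [8] S(add(Z, mul(SSZ, mul(SZ, SZ))))
  [9] S(mul(SSZ, mul(SZ, SZ)))
  [10] S(add(mul(SZ, SZ), mul(SZ, mul(SZ, SZ))))
  [11] S(add(add(SZ, mul(Z, SZ)), mul(SZ, mul(SZ, SZ))))
  [12] S(add(S(add(Z, mul(Z, SZ))), mul(SZ, mul(SZ, SZ))))
  [13] S(S(add(add(Z, mul(Z, SZ)), mul(SZ, mul(SZ, SZ)))))
  [14] S(S(add(mul(Z, SZ), mul(SZ, mul(SZ, SZ)))))
  [15] S(S(add(Z, mul(SZ, mul(SZ, SZ)))))
  [16] S(S(mul(SZ, mul(SZ, SZ))))
  [17] S(S(add(mul(SZ, SZ), mul(Z, mul(SZ, SZ)))))
  [18] S(S(add(add(SZ, mul(Z, SZ)), mul(Z, mul(SZ, SZ)))))
  [19] S(S(add(S(add(Z, mul(Z, SZ))), mul(Z, mul(SZ, SZ)))))
  [20] S(S(S(add(add(Z, mul(Z, SZ)), mul(Z, mul(SZ, SZ))))))
  [21] S(S(S(add(mul(Z, SZ), mul(Z, mul(SZ, SZ))))))
  [22] S(S(S(add(Z, mul(Z, mul(SZ, SZ))))))
  [23] S(S(S(mul(Z, mul(SZ, SZ)))))
  [24] SSSZ

Answer: normal form = SSSZ  (in 24 steps)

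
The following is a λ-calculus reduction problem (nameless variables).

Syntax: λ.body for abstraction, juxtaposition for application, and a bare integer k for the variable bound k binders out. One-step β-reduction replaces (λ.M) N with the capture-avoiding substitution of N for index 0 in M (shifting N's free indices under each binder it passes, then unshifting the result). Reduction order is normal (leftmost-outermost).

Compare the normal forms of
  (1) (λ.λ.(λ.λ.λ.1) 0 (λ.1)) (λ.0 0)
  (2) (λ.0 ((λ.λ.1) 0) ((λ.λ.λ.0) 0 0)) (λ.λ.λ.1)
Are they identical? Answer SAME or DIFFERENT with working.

Answer: DIFFERENT — A ⇓ λ.λ.λ.2, B ⇓ λ.λ.0

Working:
Term A:
  start: (λ.λ.(λ.λ.λ.1) 0 (λ.1)) (λ.0 0)
  [1] λ.(λ.λ.λ.1) 0 (λ.1)
  [2] λ.(λ.λ.1) (λ.1)
  [3] λ.λ.λ.2

Term B:
  start: (λ.0 ((λ.λ.1) 0) ((λ.λ.λ.0) 0 0)) (λ.λ.λ.1)
  [1] (λ.λ.λ.1) ((λ.λ.1) (λ.λ.λ.1)) ((λ.λ.λ.0) (λ.λ.λ.1) (λ.λ.λ.1))
  [2] (λ.λ.1) ((λ.λ.λ.0) (λ.λ.λ.1) (λ.λ.λ.1))
  [3] λ.(λ.λ.λ.0) (λ.λ.λ.1) (λ.λ.λ.1)
  [4] λ.(λ.λ.0) (λ.λ.λ.1)
  [5] λ.λ.0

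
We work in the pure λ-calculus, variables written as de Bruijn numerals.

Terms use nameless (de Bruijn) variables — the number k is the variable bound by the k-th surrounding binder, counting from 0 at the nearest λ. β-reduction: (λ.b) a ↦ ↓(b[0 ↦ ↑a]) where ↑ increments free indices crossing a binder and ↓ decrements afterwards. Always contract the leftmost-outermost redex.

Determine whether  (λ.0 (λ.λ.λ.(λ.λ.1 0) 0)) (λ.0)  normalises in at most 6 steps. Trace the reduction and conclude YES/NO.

Answer: YES — reaches normal form λ.λ.λ.λ.1 0 in 3 ≤ 6 steps

Reduction:
  start: (λ.0 (λ.λ.λ.(λ.λ.1 0) 0)) (λ.0)
  [1] (λ.0) (λ.λ.λ.(λ.λ.1 0) 0)
  [2] λ.λ.λ.(λ.λ.1 0) 0
  [3] λ.λ.λ.λ.1 0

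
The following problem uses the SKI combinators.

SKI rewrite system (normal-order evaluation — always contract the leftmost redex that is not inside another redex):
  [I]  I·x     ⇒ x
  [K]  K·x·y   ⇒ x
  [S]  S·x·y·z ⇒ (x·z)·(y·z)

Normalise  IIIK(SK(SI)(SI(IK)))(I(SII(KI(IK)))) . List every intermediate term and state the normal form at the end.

  start: IIIK(SK(SI)(SI(IK)))(I(SII(KI(IK))))
  step 1: IIK(SK(SI)(SI(IK)))(I(SII(KI(IK))))
  step 2: IK(SK(SI)(SI(IK)))(I(SII(KI(IK))))
  step 3: K(SK(SI)(SI(IK)))(I(SII(KI(IK))))
  step 4: SK(SI)(SI(IK))
  step 5: K(SI(IK))(SI(SI(IK)))
  step 6: SI(IK)
  step 7: SIK

Answer: normal form = SIK  (in 7 steps)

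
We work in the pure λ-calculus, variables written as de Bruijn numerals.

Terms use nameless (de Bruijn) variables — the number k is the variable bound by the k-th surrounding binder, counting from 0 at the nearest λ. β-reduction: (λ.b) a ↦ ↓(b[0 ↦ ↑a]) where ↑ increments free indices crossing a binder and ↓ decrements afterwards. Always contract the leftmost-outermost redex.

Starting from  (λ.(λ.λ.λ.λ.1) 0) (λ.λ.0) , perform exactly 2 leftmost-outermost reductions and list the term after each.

Answer: after 2 steps: λ.λ.λ.1

Derivation:
  start: (λ.(λ.λ.λ.λ.1) 0) (λ.λ.0)
  →1  (λ.λ.λ.λ.1) (λ.λ.0)
  →2  λ.λ.λ.1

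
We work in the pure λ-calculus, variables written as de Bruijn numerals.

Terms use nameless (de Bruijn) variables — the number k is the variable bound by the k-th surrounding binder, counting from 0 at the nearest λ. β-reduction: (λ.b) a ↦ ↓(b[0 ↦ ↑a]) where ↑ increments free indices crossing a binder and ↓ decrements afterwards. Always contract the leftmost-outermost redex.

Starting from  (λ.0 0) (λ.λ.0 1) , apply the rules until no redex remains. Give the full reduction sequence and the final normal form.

  start: (λ.0 0) (λ.λ.0 1)
  step 1: (λ.λ.0 1) (λ.λ.0 1)
  step 2: λ.0 (λ.λ.0 1)

Answer: normal form = λ.0 (λ.λ.0 1)  (in 2 steps)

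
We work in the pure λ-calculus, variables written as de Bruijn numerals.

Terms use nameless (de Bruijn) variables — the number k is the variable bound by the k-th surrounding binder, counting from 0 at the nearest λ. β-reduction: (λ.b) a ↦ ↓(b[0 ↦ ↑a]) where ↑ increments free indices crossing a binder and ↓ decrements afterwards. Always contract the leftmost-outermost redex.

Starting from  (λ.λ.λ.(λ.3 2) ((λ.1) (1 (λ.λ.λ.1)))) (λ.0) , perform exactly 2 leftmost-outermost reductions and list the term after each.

Answer: after 2 steps: λ.λ.(λ.0) 1

Derivation:
  start: (λ.λ.λ.(λ.3 2) ((λ.1) (1 (λ.λ.λ.1)))) (λ.0)
  →1  λ.λ.(λ.(λ.0) 2) ((λ.1) (1 (λ.λ.λ.1)))
  →2  λ.λ.(λ.0) 1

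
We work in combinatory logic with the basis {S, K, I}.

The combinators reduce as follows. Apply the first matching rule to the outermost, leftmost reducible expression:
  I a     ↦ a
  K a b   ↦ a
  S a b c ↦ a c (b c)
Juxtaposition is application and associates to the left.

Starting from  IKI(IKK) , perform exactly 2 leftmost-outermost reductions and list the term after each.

  start: IKI(IKK)
  step 1: KI(IKK)
  step 2: I

Answer: after 2 steps: I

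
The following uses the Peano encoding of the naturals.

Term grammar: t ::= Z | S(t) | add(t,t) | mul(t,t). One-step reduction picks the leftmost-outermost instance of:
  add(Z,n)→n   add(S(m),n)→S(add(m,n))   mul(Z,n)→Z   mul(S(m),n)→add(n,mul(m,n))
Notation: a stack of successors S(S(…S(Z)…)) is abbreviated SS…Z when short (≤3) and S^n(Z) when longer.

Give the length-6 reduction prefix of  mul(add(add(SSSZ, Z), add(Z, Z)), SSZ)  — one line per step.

Answer: after 6 steps: S(S(mul(add(add(SSZ, Z), add(Z, Z)), SSZ)))

Working:
  start: mul(add(add(SSSZ, Z), add(Z, Z)), SSZ)
  [1] mul(add(S(add(SSZ, Z)), add(Z, Z)), SSZ)
  [2] mul(S(add(add(SSZ, Z), add(Z, Z))), SSZ)
  [3] add(SSZ, mul(add(add(SSZ, Z), add(Z, Z)), SSZ))
  [4] S(add(SZ, mul(add(add(SSZ, Z), add(Z, Z)), SSZ)))
  [5] S(S(add(Z, mul(add(add(SSZ, Z), add(Z, Z)), SSZ))))
  [6] S(S(mul(add(add(SSZ, Z), add(Z, Z)), SSZ)))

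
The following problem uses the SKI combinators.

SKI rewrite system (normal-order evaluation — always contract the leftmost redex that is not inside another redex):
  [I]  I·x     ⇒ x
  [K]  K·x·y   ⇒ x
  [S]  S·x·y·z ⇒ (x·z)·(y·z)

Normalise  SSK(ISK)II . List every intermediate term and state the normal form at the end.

Answer: normal form = SKI  (in 7 steps)

Derivation:
  start: SSK(ISK)II
  [1] S(ISK)(K(ISK))II
  [2] ISKI(K(ISK)I)I
  [3] SKI(K(ISK)I)I
  [4] K(K(ISK)I)(I(K(ISK)I))I
  [5] K(ISK)II
  [6] ISKI
  [7] SKI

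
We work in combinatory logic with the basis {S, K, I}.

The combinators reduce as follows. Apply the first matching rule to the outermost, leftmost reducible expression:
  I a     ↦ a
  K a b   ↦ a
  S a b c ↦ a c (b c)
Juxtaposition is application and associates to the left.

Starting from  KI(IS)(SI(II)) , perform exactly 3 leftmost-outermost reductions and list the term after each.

  start: KI(IS)(SI(II))
  [1] I(SI(II))
  [2] SI(II)
  [3] SII

Answer: after 3 steps: SII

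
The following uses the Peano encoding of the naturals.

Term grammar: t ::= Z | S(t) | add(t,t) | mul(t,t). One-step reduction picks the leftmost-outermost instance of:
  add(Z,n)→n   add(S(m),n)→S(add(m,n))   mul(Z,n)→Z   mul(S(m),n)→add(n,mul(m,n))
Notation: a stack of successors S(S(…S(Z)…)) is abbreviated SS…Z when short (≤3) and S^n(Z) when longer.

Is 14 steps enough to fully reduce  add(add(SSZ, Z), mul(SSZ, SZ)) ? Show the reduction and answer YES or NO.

  start: add(add(SSZ, Z), mul(SSZ, SZ))
  →1  add(S(add(SZ, Z)), mul(SSZ, SZ))
  →2  S(add(add(SZ, Z), mul(SSZ, SZ)))
  →3  S(add(S(add(Z, Z)), mul(SSZ, SZ)))
  →4  S(S(add(add(Z, Z), mul(SSZ, SZ))))
  →5  S(S(add(Z, mul(SSZ, SZ))))
  →6  S(S(mul(SSZ, SZ)))
  →7  S(S(add(SZ, mul(SZ, SZ))))
  →8  S(S(S(add(Z, mul(SZ, SZ)))))
  →9  S(S(S(mul(SZ, SZ))))
  →10  S(S(S(add(SZ, mul(Z, SZ)))))
  →11  S(S(S(S(add(Z, mul(Z, SZ))))))
  →12  S(S(S(S(mul(Z, SZ)))))
  →13  S^4(Z)

Answer: YES — reaches normal form S^4(Z) in 13 ≤ 14 steps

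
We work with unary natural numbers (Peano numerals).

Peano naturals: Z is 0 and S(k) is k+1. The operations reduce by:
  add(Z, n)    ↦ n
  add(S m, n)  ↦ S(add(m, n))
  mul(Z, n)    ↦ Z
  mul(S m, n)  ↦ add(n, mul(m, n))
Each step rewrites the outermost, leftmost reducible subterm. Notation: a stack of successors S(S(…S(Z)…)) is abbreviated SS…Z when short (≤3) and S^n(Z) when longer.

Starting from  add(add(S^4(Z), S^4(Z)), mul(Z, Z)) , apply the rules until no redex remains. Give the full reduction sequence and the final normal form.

  start: add(add(S^4(Z), S^4(Z)), mul(Z, Z))
  [1] add(S(add(SSSZ, S^4(Z))), mul(Z, Z))
  [2] S(add(add(SSSZ, S^4(Z)), mul(Z, Z)))
  [3] S(add(S(add(SSZ, S^4(Z))), mul(Z, Z)))
  [4] S(S(add(add(SSZ, S^4(Z)), mul(Z, Z))))
  [5] S(S(add(S(add(SZ, S^4(Z))), mul(Z, Z))))
  [6] S(S(S(add(add(SZ, S^4(Z)), mul(Z, Z)))))
  [7] S(S(S(add(S(add(Z, S^4(Z))), mul(Z, Z)))))
  [8] S(S(S(S(add(add(Z, S^4(Z)), mul(Z, Z))))))
  [9] S(S(S(S(add(S^4(Z), mul(Z, Z))))))
  [10] S(S(S(S(S(add(SSSZ, mul(Z, Z)))))))
  [11] S(S(S(S(S(S(add(SSZ, mul(Z, Z))))))))
  [12] S(S(S(S(S(S(S(add(SZ, mul(Z, Z)))))))))
  [13] S(S(S(S(S(S(S(S(add(Z, mul(Z, Z))))))))))
  [14] S(S(S(S(S(S(S(S(mul(Z, Z)))))))))
  [15] S^8(Z)

Answer: normal form = S^8(Z)  (in 15 steps)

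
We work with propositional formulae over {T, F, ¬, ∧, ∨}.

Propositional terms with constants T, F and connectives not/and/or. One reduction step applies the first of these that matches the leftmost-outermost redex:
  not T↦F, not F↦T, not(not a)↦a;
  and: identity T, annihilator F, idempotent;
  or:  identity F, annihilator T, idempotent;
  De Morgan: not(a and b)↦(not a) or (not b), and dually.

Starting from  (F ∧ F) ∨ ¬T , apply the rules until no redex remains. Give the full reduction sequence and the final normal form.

Answer: normal form = F  (in 3 steps)

Derivation:
  start: (F ∧ F) ∨ ¬T
  [1] F ∨ ¬T
  [2] ¬T
  [3] F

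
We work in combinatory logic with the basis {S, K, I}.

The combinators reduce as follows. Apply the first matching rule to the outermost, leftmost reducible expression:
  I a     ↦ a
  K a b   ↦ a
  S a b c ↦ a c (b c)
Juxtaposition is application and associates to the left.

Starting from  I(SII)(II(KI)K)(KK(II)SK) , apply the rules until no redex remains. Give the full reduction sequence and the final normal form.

  start: I(SII)(II(KI)K)(KK(II)SK)
  [1] SII(II(KI)K)(KK(II)SK)
  [2] I(II(KI)K)(I(II(KI)K))(KK(II)SK)
  [3] II(KI)K(I(II(KI)K))(KK(II)SK)
  [4] I(KI)K(I(II(KI)K))(KK(II)SK)
  [5] KIK(I(II(KI)K))(KK(II)SK)
  [6] I(I(II(KI)K))(KK(II)SK)
  [7] I(II(KI)K)(KK(II)SK)
  [8] II(KI)K(KK(II)SK)
  [9] I(KI)K(KK(II)SK)
  [10] KIK(KK(II)SK)
  [11] I(KK(II)SK)
  [12] KK(II)SK
  [13] KSK
  [14] S

Answer: normal form = S  (in 14 steps)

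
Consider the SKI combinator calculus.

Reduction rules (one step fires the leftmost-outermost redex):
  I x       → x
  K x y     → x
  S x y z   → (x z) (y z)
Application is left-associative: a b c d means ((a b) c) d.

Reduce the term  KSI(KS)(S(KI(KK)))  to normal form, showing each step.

Answer: normal form = S(KS)(SI)  (in 2 steps)

Working:
  start: KSI(KS)(S(KI(KK)))
  →1  S(KS)(S(KI(KK)))
  →2  S(KS)(SI)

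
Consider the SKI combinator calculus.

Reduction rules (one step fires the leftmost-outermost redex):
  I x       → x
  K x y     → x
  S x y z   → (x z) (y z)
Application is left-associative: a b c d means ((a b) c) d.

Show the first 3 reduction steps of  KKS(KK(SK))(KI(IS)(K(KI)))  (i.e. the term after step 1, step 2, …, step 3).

Answer: after 3 steps: K

Derivation:
  start: KKS(KK(SK))(KI(IS)(K(KI)))
  [1] K(KK(SK))(KI(IS)(K(KI)))
  [2] KK(SK)
  [3] K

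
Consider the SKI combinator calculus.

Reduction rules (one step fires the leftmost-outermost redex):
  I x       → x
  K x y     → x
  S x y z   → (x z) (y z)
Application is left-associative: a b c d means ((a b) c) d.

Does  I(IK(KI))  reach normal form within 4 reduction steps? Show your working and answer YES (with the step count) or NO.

Answer: YES — reaches normal form K(KI) in 2 ≤ 4 steps

Derivation:
  start: I(IK(KI))
  step 1: IK(KI)
  step 2: K(KI)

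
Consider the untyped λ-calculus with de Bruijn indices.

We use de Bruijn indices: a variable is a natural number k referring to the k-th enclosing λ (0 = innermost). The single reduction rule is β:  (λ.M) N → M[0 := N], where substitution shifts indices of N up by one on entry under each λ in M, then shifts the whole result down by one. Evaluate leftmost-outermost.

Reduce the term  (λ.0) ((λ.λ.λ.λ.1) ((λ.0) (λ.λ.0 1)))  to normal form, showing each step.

Answer: normal form = λ.λ.λ.1  (in 2 steps)

Derivation:
  start: (λ.0) ((λ.λ.λ.λ.1) ((λ.0) (λ.λ.0 1)))
  step 1: (λ.λ.λ.λ.1) ((λ.0) (λ.λ.0 1))
  step 2: λ.λ.λ.1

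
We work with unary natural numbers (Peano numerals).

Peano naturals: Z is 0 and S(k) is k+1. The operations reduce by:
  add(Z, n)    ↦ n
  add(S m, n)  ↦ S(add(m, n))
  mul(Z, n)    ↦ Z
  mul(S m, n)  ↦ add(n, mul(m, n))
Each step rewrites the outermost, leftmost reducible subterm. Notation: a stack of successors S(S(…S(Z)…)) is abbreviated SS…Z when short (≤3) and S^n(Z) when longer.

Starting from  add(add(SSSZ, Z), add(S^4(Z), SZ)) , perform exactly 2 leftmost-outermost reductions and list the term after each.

  start: add(add(SSSZ, Z), add(S^4(Z), SZ))
  step 1: add(S(add(SSZ, Z)), add(S^4(Z), SZ))
  step 2: S(add(add(SSZ, Z), add(S^4(Z), SZ)))

Answer: after 2 steps: S(add(add(SSZ, Z), add(S^4(Z), SZ)))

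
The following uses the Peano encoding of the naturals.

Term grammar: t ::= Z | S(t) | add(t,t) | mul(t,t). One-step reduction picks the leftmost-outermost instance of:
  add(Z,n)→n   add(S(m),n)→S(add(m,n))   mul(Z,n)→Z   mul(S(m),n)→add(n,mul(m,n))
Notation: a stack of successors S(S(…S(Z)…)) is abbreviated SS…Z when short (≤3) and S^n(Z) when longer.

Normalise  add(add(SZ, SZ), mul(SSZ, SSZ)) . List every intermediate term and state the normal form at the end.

  start: add(add(SZ, SZ), mul(SSZ, SSZ))
  [1] add(S(add(Z, SZ)), mul(SSZ, SSZ))
  [2] S(add(add(Z, SZ), mul(SSZ, SSZ)))
  [3] S(add(SZ, mul(SSZ, SSZ)))
  [4] S(S(add(Z, mul(SSZ, SSZ))))
  [5] S(S(mul(SSZ, SSZ)))
  [6] S(S(add(SSZ, mul(SZ, SSZ))))
  [7] S(S(S(add(SZ, mul(SZ, SSZ)))))
  [8] S(S(S(S(add(Z, mul(SZ, SSZ))))))
  [9] S(S(S(S(mul(SZ, SSZ)))))
  [10] S(S(S(S(add(SSZ, mul(Z, SSZ))))))
  [11] S(S(S(S(S(add(SZ, mul(Z, SSZ)))))))
  [12] S(S(S(S(S(S(add(Z, mul(Z, SSZ))))))))
  [13] S(S(S(S(S(S(mul(Z, SSZ)))))))
  [14] S^6(Z)

Answer: normal form = S^6(Z)  (in 14 steps)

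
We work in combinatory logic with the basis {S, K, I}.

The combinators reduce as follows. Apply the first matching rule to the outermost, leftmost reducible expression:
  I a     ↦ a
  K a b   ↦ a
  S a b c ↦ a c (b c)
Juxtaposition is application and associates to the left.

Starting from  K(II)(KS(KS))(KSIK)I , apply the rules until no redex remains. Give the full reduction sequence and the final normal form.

  start: K(II)(KS(KS))(KSIK)I
  →1  II(KSIK)I
  →2  I(KSIK)I
  →3  KSIKI
  →4  SKI

Answer: normal form = SKI  (in 4 steps)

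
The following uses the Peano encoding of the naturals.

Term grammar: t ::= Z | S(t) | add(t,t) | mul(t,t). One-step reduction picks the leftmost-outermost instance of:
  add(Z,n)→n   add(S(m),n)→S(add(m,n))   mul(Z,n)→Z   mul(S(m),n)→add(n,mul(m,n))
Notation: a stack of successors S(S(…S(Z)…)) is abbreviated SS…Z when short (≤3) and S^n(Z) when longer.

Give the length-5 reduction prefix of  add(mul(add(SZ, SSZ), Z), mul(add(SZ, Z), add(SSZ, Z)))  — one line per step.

Answer: after 5 steps: add(add(Z, mul(SZ, Z)), mul(add(SZ, Z), add(SSZ, Z)))

Working:
  start: add(mul(add(SZ, SSZ), Z), mul(add(SZ, Z), add(SSZ, Z)))
  [1] add(mul(S(add(Z, SSZ)), Z), mul(add(SZ, Z), add(SSZ, Z)))
  [2] add(add(Z, mul(add(Z, SSZ), Z)), mul(add(SZ, Z), add(SSZ, Z)))
  [3] add(mul(add(Z, SSZ), Z), mul(add(SZ, Z), add(SSZ, Z)))
  [4] add(mul(SSZ, Z), mul(add(SZ, Z), add(SSZ, Z)))
  [5] add(add(Z, mul(SZ, Z)), mul(add(SZ, Z), add(SSZ, Z)))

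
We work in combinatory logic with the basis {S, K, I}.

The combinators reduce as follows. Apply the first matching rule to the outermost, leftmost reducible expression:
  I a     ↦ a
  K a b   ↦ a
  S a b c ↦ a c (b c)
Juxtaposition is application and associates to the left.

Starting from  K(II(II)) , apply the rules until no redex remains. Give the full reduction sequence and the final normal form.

Answer: normal form = KI  (in 3 steps)

Derivation:
  start: K(II(II))
  →1  K(I(II))
  →2  K(II)
  →3  KI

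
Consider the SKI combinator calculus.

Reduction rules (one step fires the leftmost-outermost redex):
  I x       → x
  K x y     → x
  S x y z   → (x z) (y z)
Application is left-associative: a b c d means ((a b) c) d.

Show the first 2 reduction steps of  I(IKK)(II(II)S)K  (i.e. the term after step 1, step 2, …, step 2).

Answer: after 2 steps: KK(II(II)S)K

Derivation:
  start: I(IKK)(II(II)S)K
  [1] IKK(II(II)S)K
  [2] KK(II(II)S)K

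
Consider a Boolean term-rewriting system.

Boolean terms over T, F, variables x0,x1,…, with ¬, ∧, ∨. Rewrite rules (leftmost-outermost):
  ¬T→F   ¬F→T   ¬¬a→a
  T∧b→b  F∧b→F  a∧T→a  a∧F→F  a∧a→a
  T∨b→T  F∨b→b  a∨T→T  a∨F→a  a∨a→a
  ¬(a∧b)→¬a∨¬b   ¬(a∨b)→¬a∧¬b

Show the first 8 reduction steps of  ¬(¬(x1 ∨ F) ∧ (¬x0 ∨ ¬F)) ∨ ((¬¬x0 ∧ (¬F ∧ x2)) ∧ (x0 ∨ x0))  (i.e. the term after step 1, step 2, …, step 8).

  start: ¬(¬(x1 ∨ F) ∧ (¬x0 ∨ ¬F)) ∨ ((¬¬x0 ∧ (¬F ∧ x2)) ∧ (x0 ∨ x0))
  step 1: (¬¬(x1 ∨ F) ∨ ¬(¬x0 ∨ ¬F)) ∨ ((¬¬x0 ∧ (¬F ∧ x2)) ∧ (x0 ∨ x0))
  step 2: ((x1 ∨ F) ∨ ¬(¬x0 ∨ ¬F)) ∨ ((¬¬x0 ∧ (¬F ∧ x2)) ∧ (x0 ∨ x0))
  step 3: (x1 ∨ ¬(¬x0 ∨ ¬F)) ∨ ((¬¬x0 ∧ (¬F ∧ x2)) ∧ (x0 ∨ x0))
  step 4: (x1 ∨ (¬¬x0 ∧ ¬¬F)) ∨ ((¬¬x0 ∧ (¬F ∧ x2)) ∧ (x0 ∨ x0))
  step 5: (x1 ∨ (x0 ∧ ¬¬F)) ∨ ((¬¬x0 ∧ (¬F ∧ x2)) ∧ (x0 ∨ x0))
  step 6: (x1 ∨ (x0 ∧ F)) ∨ ((¬¬x0 ∧ (¬F ∧ x2)) ∧ (x0 ∨ x0))
  step 7: (x1 ∨ F) ∨ ((¬¬x0 ∧ (¬F ∧ x2)) ∧ (x0 ∨ x0))
  step 8: x1 ∨ ((¬¬x0 ∧ (¬F ∧ x2)) ∧ (x0 ∨ x0))

Answer: after 8 steps: x1 ∨ ((¬¬x0 ∧ (¬F ∧ x2)) ∧ (x0 ∨ x0))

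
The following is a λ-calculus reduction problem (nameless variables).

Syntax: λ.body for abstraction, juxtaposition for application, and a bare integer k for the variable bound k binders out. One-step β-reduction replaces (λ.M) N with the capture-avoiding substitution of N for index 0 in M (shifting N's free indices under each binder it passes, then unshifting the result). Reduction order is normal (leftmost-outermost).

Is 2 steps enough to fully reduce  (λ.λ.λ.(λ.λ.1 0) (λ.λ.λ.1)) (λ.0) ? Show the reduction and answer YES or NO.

Answer: NO — after 2 steps the term is λ.λ.λ.(λ.λ.λ.1) 0, not yet normal

Reduction:
  start: (λ.λ.λ.(λ.λ.1 0) (λ.λ.λ.1)) (λ.0)
  [1] λ.λ.(λ.λ.1 0) (λ.λ.λ.1)
  [2] λ.λ.λ.(λ.λ.λ.1) 0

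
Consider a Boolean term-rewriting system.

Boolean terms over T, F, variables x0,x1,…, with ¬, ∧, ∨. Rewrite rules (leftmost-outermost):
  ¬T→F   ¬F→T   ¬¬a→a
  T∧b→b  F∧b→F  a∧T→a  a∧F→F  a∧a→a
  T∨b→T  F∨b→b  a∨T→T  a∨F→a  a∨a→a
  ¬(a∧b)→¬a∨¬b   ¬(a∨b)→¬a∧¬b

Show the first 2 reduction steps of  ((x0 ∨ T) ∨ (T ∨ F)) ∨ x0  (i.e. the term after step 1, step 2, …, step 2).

  start: ((x0 ∨ T) ∨ (T ∨ F)) ∨ x0
  step 1: (T ∨ (T ∨ F)) ∨ x0
  step 2: T ∨ x0

Answer: after 2 steps: T ∨ x0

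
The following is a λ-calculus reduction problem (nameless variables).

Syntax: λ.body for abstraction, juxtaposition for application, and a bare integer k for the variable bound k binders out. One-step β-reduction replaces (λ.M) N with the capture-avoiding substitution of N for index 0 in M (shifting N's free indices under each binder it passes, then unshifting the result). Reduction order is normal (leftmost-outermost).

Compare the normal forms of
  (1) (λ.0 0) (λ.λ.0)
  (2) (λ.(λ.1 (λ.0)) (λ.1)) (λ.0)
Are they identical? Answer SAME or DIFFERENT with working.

Answer: SAME — A ⇓ λ.0, B ⇓ λ.0

Reduction:
Term A:
  start: (λ.0 0) (λ.λ.0)
  [1] (λ.λ.0) (λ.λ.0)
  [2] λ.0

Term B:
  start: (λ.(λ.1 (λ.0)) (λ.1)) (λ.0)
  [1] (λ.(λ.0) (λ.0)) (λ.λ.0)
  [2] (λ.0) (λ.0)
  [3] λ.0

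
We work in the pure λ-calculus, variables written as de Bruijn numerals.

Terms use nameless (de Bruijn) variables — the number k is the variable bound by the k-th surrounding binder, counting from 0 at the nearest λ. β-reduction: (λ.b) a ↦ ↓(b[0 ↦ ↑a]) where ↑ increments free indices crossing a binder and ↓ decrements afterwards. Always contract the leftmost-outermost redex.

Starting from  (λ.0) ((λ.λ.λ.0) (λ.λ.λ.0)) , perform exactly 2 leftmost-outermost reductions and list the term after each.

Answer: after 2 steps: λ.λ.0

Reduction:
  start: (λ.0) ((λ.λ.λ.0) (λ.λ.λ.0))
  [1] (λ.λ.λ.0) (λ.λ.λ.0)
  [2] λ.λ.0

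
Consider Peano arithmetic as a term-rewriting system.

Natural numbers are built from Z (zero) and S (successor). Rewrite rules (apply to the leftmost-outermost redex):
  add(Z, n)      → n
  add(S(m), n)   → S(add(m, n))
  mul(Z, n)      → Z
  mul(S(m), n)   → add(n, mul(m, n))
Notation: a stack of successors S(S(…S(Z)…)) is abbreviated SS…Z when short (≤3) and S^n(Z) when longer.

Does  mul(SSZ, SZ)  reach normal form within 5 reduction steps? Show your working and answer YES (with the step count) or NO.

Answer: NO — after 5 steps the term is S(S(add(Z, mul(Z, SZ)))), not yet normal

Reduction:
  start: mul(SSZ, SZ)
  step 1: add(SZ, mul(SZ, SZ))
  step 2: S(add(Z, mul(SZ, SZ)))
  step 3: S(mul(SZ, SZ))
  step 4: S(add(SZ, mul(Z, SZ)))
  step 5: S(S(add(Z, mul(Z, SZ))))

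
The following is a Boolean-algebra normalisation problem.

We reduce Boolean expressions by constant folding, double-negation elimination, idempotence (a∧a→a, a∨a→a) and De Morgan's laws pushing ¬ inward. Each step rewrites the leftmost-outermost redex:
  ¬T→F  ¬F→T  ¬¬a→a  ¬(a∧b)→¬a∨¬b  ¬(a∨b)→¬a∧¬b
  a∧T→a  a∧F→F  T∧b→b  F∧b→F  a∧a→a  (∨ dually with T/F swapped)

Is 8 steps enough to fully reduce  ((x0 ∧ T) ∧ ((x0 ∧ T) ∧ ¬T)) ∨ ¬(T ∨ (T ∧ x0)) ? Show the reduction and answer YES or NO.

Answer: NO — after 8 steps the term is F ∧ ¬(T ∧ x0), not yet normal

Working:
  start: ((x0 ∧ T) ∧ ((x0 ∧ T) ∧ ¬T)) ∨ ¬(T ∨ (T ∧ x0))
  step 1: (x0 ∧ ((x0 ∧ T) ∧ ¬T)) ∨ ¬(T ∨ (T ∧ x0))
  step 2: (x0 ∧ (x0 ∧ ¬T)) ∨ ¬(T ∨ (T ∧ x0))
  step 3: (x0 ∧ (x0 ∧ F)) ∨ ¬(T ∨ (T ∧ x0))
  step 4: (x0 ∧ F) ∨ ¬(T ∨ (T ∧ x0))
  step 5: F ∨ ¬(T ∨ (T ∧ x0))
  step 6: ¬(T ∨ (T ∧ x0))
  step 7: ¬T ∧ ¬(T ∧ x0)
  step 8: F ∧ ¬(T ∧ x0)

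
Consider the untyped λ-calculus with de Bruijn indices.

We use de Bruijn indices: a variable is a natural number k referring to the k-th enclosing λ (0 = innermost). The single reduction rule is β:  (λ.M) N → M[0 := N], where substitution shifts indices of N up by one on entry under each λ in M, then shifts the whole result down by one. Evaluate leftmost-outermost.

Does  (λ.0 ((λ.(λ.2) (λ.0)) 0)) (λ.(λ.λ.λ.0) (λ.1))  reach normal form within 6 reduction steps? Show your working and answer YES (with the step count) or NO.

Answer: YES — reaches normal form λ.λ.0 in 3 ≤ 6 steps

Derivation:
  start: (λ.0 ((λ.(λ.2) (λ.0)) 0)) (λ.(λ.λ.λ.0) (λ.1))
  [1] (λ.(λ.λ.λ.0) (λ.1)) ((λ.(λ.λ.(λ.λ.λ.0) (λ.1)) (λ.0)) (λ.(λ.λ.λ.0) (λ.1)))
  [2] (λ.λ.λ.0) (λ.(λ.(λ.λ.(λ.λ.λ.0) (λ.1)) (λ.0)) (λ.(λ.λ.λ.0) (λ.1)))
  [3] λ.λ.0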